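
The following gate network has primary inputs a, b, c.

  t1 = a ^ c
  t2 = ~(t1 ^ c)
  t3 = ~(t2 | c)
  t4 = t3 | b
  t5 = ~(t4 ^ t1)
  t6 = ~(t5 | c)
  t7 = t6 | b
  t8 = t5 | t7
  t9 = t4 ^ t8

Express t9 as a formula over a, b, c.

t1 = a ^ c
t2 = ~(t1 ^ c) = ~((a ^ c) ^ c)
t3 = ~(t2 | c) = ~((~((a ^ c) ^ c)) | c)
t4 = t3 | b = (~((~((a ^ c) ^ c)) | c)) | b
t5 = ~(t4 ^ t1) = ~(((~((~((a ^ c) ^ c)) | c)) | b) ^ (a ^ c))
t6 = ~(t5 | c) = ~((~(((~((~((a ^ c) ^ c)) | c)) | b) ^ (a ^ c))) | c)
t7 = t6 | b = (~((~(((~((~((a ^ c) ^ c)) | c)) | b) ^ (a ^ c))) | c)) | b
t8 = t5 | t7 = (~(((~((~((a ^ c) ^ c)) | c)) | b) ^ (a ^ c))) | ((~((~(((~((~((a ^ c) ^ c)) | c)) | b) ^ (a ^ c))) | c)) | b)
t9 = t4 ^ t8 = ((~((~((a ^ c) ^ c)) | c)) | b) ^ ((~(((~((~((a ^ c) ^ c)) | c)) | b) ^ (a ^ c))) | ((~((~(((~((~((a ^ c) ^ c)) | c)) | b) ^ (a ^ c))) | c)) | b))

((~((~((a ^ c) ^ c)) | c)) | b) ^ ((~(((~((~((a ^ c) ^ c)) | c)) | b) ^ (a ^ c))) | ((~((~(((~((~((a ^ c) ^ c)) | c)) | b) ^ (a ^ c))) | c)) | b))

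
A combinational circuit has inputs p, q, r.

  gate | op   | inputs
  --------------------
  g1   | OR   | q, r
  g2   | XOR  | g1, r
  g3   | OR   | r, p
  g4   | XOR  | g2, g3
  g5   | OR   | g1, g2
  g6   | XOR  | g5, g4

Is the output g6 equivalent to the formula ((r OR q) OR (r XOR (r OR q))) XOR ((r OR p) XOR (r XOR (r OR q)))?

Yes

g1 = q OR r
g2 = g1 XOR r = (q OR r) XOR r
g3 = r OR p
g4 = g2 XOR g3 = ((q OR r) XOR r) XOR (r OR p)
g5 = g1 OR g2 = (q OR r) OR ((q OR r) XOR r)
g6 = g5 XOR g4 = ((q OR r) OR ((q OR r) XOR r)) XOR (((q OR r) XOR r) XOR (r OR p))
At p=0, q=0, r=0: circuit gives 0, formula gives 0.
At p=1, q=0, r=0: circuit gives 1, formula gives 1.
Agrees on all 8 inputs.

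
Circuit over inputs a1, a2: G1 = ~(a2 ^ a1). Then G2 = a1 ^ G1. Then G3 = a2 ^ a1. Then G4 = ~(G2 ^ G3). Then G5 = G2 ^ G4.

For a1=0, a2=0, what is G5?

G1 = ~(0 ^ 0) = 1
G2 = 0 ^ 1 = 1
G3 = 0 ^ 0 = 0
G4 = ~(1 ^ 0) = 0
G5 = 1 ^ 0 = 1

1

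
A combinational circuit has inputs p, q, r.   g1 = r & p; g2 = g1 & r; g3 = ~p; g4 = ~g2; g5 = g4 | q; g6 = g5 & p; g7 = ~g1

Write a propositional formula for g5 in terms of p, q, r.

g1 = r & p
g2 = g1 & r = (r & p) & r
g4 = ~g2 = ~((r & p) & r)
g5 = g4 | q = ~((r & p) & r) | q

~((r & p) & r) | q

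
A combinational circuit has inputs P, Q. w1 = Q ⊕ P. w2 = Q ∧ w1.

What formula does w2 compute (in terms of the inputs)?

Q ∧ (Q ⊕ P)

w1 = Q ⊕ P
w2 = Q ∧ w1 = Q ∧ (Q ⊕ P)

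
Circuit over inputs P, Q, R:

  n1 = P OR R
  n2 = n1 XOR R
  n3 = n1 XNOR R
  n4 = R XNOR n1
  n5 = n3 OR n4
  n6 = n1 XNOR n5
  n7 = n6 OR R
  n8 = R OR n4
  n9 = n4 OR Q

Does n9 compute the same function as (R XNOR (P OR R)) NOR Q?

n1 = P OR R
n4 = R XNOR n1 = R XNOR (P OR R)
n9 = n4 OR Q = (R XNOR (P OR R)) OR Q
At P=0, Q=0, R=0: circuit gives 1, formula gives 0.

No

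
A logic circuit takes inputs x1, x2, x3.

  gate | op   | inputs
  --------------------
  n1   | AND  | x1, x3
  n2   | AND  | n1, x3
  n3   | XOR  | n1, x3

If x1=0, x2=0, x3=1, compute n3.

n1 = 0 AND 1 = 0
n3 = 0 XOR 1 = 1

1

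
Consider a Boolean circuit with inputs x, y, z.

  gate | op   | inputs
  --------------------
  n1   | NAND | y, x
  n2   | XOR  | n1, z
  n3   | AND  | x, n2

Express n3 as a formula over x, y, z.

x AND ((y NAND x) XOR z)

n1 = y NAND x
n2 = n1 XOR z = (y NAND x) XOR z
n3 = x AND n2 = x AND ((y NAND x) XOR z)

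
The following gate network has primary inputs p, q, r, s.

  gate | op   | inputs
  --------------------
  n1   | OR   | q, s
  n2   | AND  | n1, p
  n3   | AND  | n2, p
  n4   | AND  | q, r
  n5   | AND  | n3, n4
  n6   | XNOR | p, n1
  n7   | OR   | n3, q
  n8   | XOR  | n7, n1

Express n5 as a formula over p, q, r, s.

n1 = q OR s
n2 = n1 AND p = (q OR s) AND p
n3 = n2 AND p = ((q OR s) AND p) AND p
n4 = q AND r
n5 = n3 AND n4 = (((q OR s) AND p) AND p) AND (q AND r)

(((q OR s) AND p) AND p) AND (q AND r)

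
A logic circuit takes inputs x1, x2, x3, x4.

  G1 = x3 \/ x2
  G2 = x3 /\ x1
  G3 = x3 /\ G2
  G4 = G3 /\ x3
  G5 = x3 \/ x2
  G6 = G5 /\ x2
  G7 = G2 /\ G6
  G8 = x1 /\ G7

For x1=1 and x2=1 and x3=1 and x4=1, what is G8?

1

G2 = 1 /\ 1 = 1
G5 = 1 \/ 1 = 1
G6 = 1 /\ 1 = 1
G7 = 1 /\ 1 = 1
G8 = 1 /\ 1 = 1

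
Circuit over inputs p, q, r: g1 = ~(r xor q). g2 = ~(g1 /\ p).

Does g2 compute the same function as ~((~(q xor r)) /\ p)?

g1 = ~(r xor q)
g2 = ~(g1 /\ p) = ~((~(r xor q)) /\ p)
At p=1, q=0, r=0: circuit gives 0, formula gives 0.
At p=0, q=0, r=0: circuit gives 1, formula gives 1.
Agrees on all 8 inputs.

Yes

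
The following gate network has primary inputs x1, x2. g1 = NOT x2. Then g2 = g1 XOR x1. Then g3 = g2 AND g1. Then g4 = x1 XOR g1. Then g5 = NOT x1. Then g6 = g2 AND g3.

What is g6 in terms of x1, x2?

(NOT x2 XOR x1) AND ((NOT x2 XOR x1) AND NOT x2)

g1 = NOT x2
g2 = g1 XOR x1 = NOT x2 XOR x1
g3 = g2 AND g1 = (NOT x2 XOR x1) AND NOT x2
g6 = g2 AND g3 = (NOT x2 XOR x1) AND ((NOT x2 XOR x1) AND NOT x2)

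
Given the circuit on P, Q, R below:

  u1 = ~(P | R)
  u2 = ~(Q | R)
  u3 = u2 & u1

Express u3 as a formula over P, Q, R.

(~(Q | R)) & (~(P | R))

u1 = ~(P | R)
u2 = ~(Q | R)
u3 = u2 & u1 = (~(Q | R)) & (~(P | R))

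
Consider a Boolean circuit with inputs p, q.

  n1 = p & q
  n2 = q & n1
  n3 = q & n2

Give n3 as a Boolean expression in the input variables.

n1 = p & q
n2 = q & n1 = q & (p & q)
n3 = q & n2 = q & (q & (p & q))

q & (q & (p & q))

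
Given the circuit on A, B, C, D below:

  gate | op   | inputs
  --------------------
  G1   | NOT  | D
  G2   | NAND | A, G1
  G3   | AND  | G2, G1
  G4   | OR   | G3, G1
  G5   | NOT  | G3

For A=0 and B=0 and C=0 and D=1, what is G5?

G1 = NOT 1 = 0
G2 = 0 NAND 0 = 1
G3 = 1 AND 0 = 0
G5 = NOT 0 = 1

1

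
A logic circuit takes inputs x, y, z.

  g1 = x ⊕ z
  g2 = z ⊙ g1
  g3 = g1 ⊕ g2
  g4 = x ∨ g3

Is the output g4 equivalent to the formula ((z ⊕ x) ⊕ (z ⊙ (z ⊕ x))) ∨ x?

g1 = x ⊕ z
g2 = z ⊙ g1 = z ⊙ (x ⊕ z)
g3 = g1 ⊕ g2 = (x ⊕ z) ⊕ (z ⊙ (x ⊕ z))
g4 = x ∨ g3 = x ∨ ((x ⊕ z) ⊕ (z ⊙ (x ⊕ z)))
At x=0, y=0, z=1: circuit gives 0, formula gives 0.
At x=0, y=0, z=0: circuit gives 1, formula gives 1.
Agrees on all 8 inputs.

Yes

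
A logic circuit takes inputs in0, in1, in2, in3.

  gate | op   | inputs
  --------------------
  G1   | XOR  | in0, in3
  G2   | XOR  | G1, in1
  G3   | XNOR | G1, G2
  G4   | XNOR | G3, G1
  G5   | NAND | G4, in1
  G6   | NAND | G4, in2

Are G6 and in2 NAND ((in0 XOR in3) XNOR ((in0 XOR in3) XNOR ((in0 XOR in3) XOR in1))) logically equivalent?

Yes

G1 = in0 XOR in3
G2 = G1 XOR in1 = (in0 XOR in3) XOR in1
G3 = G1 XNOR G2 = (in0 XOR in3) XNOR ((in0 XOR in3) XOR in1)
G4 = G3 XNOR G1 = ((in0 XOR in3) XNOR ((in0 XOR in3) XOR in1)) XNOR (in0 XOR in3)
G6 = G4 NAND in2 = (((in0 XOR in3) XNOR ((in0 XOR in3) XOR in1)) XNOR (in0 XOR in3)) NAND in2
At in0=0, in1=0, in2=1, in3=1: circuit gives 0, formula gives 0.
At in0=0, in1=0, in2=0, in3=0: circuit gives 1, formula gives 1.
Agrees on all 16 inputs.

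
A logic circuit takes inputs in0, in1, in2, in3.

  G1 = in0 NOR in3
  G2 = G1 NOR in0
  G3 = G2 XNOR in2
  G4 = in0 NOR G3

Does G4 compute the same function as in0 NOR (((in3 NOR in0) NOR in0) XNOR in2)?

Yes

G1 = in0 NOR in3
G2 = G1 NOR in0 = (in0 NOR in3) NOR in0
G3 = G2 XNOR in2 = ((in0 NOR in3) NOR in0) XNOR in2
G4 = in0 NOR G3 = in0 NOR (((in0 NOR in3) NOR in0) XNOR in2)
At in0=0, in1=0, in2=0, in3=0: circuit gives 0, formula gives 0.
At in0=0, in1=0, in2=0, in3=1: circuit gives 1, formula gives 1.
Agrees on all 16 inputs.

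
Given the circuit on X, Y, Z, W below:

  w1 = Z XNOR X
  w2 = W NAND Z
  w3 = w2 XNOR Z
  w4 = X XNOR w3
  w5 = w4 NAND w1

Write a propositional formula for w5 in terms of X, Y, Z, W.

(X XNOR ((W NAND Z) XNOR Z)) NAND (Z XNOR X)

w1 = Z XNOR X
w2 = W NAND Z
w3 = w2 XNOR Z = (W NAND Z) XNOR Z
w4 = X XNOR w3 = X XNOR ((W NAND Z) XNOR Z)
w5 = w4 NAND w1 = (X XNOR ((W NAND Z) XNOR Z)) NAND (Z XNOR X)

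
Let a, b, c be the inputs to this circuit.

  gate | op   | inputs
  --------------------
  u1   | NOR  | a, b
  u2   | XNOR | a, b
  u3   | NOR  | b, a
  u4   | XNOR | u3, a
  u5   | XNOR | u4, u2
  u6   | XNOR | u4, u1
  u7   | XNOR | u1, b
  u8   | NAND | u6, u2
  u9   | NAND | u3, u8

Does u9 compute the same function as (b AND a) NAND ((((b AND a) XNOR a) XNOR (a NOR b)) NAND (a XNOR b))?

u1 = a NOR b
u2 = a XNOR b
u3 = b NOR a
u4 = u3 XNOR a = (b NOR a) XNOR a
u6 = u4 XNOR u1 = ((b NOR a) XNOR a) XNOR (a NOR b)
u8 = u6 NAND u2 = (((b NOR a) XNOR a) XNOR (a NOR b)) NAND (a XNOR b)
u9 = u3 NAND u8 = (b NOR a) NAND ((((b NOR a) XNOR a) XNOR (a NOR b)) NAND (a XNOR b))
At a=0, b=0, c=0: circuit gives 0, formula gives 1.

No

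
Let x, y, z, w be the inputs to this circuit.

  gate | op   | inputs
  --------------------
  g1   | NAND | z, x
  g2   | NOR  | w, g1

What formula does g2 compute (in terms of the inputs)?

g1 = z NAND x
g2 = w NOR g1 = w NOR (z NAND x)

w NOR (z NAND x)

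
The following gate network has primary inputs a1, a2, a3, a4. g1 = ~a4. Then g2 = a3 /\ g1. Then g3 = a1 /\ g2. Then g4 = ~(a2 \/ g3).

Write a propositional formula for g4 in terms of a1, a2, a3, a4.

g1 = ~a4
g2 = a3 /\ g1 = a3 /\ ~a4
g3 = a1 /\ g2 = a1 /\ (a3 /\ ~a4)
g4 = ~(a2 \/ g3) = ~(a2 \/ (a1 /\ (a3 /\ ~a4)))

~(a2 \/ (a1 /\ (a3 /\ ~a4)))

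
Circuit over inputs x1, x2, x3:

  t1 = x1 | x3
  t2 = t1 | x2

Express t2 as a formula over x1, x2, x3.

t1 = x1 | x3
t2 = t1 | x2 = (x1 | x3) | x2

(x1 | x3) | x2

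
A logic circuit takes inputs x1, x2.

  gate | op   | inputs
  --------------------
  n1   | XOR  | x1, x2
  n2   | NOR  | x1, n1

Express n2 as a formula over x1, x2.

x1 NOR (x1 XOR x2)

n1 = x1 XOR x2
n2 = x1 NOR n1 = x1 NOR (x1 XOR x2)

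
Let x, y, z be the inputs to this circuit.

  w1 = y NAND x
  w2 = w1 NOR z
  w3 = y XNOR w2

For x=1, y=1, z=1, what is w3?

w1 = 1 NAND 1 = 0
w2 = 0 NOR 1 = 0
w3 = 1 XNOR 0 = 0

0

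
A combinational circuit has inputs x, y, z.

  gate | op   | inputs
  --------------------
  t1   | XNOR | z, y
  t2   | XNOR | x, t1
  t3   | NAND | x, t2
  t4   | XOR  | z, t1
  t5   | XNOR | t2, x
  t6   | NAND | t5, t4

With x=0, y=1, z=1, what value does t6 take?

t1 = 1 XNOR 1 = 1
t2 = 0 XNOR 1 = 0
t4 = 1 XOR 1 = 0
t5 = 0 XNOR 0 = 1
t6 = 1 NAND 0 = 1

1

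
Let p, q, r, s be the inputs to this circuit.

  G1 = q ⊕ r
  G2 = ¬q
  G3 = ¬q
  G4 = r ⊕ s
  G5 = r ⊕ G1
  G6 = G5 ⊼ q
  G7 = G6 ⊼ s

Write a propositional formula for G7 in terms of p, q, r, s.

((r ⊕ (q ⊕ r)) ⊼ q) ⊼ s

G1 = q ⊕ r
G5 = r ⊕ G1 = r ⊕ (q ⊕ r)
G6 = G5 ⊼ q = (r ⊕ (q ⊕ r)) ⊼ q
G7 = G6 ⊼ s = ((r ⊕ (q ⊕ r)) ⊼ q) ⊼ s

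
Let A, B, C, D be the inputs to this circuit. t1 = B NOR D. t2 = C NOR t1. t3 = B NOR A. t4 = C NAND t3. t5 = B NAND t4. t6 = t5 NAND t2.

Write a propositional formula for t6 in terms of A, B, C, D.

t1 = B NOR D
t2 = C NOR t1 = C NOR (B NOR D)
t3 = B NOR A
t4 = C NAND t3 = C NAND (B NOR A)
t5 = B NAND t4 = B NAND (C NAND (B NOR A))
t6 = t5 NAND t2 = (B NAND (C NAND (B NOR A))) NAND (C NOR (B NOR D))

(B NAND (C NAND (B NOR A))) NAND (C NOR (B NOR D))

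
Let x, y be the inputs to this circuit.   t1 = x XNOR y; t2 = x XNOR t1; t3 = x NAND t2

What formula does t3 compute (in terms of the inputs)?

x NAND (x XNOR (x XNOR y))

t1 = x XNOR y
t2 = x XNOR t1 = x XNOR (x XNOR y)
t3 = x NAND t2 = x NAND (x XNOR (x XNOR y))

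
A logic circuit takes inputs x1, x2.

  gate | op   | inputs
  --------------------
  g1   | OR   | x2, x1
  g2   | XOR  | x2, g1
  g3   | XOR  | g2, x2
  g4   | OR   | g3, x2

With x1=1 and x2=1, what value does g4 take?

g1 = 1 OR 1 = 1
g2 = 1 XOR 1 = 0
g3 = 0 XOR 1 = 1
g4 = 1 OR 1 = 1

1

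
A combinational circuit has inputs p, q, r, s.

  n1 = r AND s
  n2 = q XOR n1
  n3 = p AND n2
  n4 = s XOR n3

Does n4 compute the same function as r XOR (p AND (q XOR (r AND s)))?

n1 = r AND s
n2 = q XOR n1 = q XOR (r AND s)
n3 = p AND n2 = p AND (q XOR (r AND s))
n4 = s XOR n3 = s XOR (p AND (q XOR (r AND s)))
At p=0, q=0, r=0, s=1: circuit gives 1, formula gives 0.

No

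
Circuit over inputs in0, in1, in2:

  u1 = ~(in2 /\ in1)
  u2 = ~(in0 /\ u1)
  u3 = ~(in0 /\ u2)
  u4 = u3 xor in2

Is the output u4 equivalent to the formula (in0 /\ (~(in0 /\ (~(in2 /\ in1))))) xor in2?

u1 = ~(in2 /\ in1)
u2 = ~(in0 /\ u1) = ~(in0 /\ (~(in2 /\ in1)))
u3 = ~(in0 /\ u2) = ~(in0 /\ (~(in0 /\ (~(in2 /\ in1)))))
u4 = u3 xor in2 = (~(in0 /\ (~(in0 /\ (~(in2 /\ in1)))))) xor in2
At in0=0, in1=0, in2=0: circuit gives 1, formula gives 0.

No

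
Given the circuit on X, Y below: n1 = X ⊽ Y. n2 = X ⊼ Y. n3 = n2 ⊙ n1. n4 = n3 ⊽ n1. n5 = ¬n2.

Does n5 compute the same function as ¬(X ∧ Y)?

No

n2 = X ⊼ Y
n5 = ¬n2 = ¬(X ⊼ Y)
At X=0, Y=0: circuit gives 0, formula gives 1.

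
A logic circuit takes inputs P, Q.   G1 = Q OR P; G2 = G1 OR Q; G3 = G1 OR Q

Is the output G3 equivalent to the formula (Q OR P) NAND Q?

G1 = Q OR P
G3 = G1 OR Q = (Q OR P) OR Q
At P=0, Q=0: circuit gives 0, formula gives 1.

No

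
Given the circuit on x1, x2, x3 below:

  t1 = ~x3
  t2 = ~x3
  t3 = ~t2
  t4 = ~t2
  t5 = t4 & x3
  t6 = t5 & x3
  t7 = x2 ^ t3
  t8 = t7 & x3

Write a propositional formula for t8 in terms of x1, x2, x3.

(x2 ^ ~~x3) & x3

t2 = ~x3
t3 = ~t2 = ~~x3
t7 = x2 ^ t3 = x2 ^ ~~x3
t8 = t7 & x3 = (x2 ^ ~~x3) & x3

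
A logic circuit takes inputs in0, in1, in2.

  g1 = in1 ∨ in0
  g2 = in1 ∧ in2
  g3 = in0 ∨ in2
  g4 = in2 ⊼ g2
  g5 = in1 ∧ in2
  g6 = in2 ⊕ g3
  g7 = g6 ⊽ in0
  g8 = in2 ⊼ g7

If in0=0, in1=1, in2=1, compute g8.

0

g3 = 0 ∨ 1 = 1
g6 = 1 ⊕ 1 = 0
g7 = 0 ⊽ 0 = 1
g8 = 1 ⊼ 1 = 0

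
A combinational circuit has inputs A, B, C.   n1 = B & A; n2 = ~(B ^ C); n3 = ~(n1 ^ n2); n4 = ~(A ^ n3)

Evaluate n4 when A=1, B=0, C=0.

0

n1 = 0 & 1 = 0
n2 = ~(0 ^ 0) = 1
n3 = ~(0 ^ 1) = 0
n4 = ~(1 ^ 0) = 0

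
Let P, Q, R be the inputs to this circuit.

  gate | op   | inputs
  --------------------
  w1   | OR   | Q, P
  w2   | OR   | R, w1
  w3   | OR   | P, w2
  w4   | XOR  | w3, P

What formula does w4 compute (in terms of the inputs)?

(P OR (R OR (Q OR P))) XOR P

w1 = Q OR P
w2 = R OR w1 = R OR (Q OR P)
w3 = P OR w2 = P OR (R OR (Q OR P))
w4 = w3 XOR P = (P OR (R OR (Q OR P))) XOR P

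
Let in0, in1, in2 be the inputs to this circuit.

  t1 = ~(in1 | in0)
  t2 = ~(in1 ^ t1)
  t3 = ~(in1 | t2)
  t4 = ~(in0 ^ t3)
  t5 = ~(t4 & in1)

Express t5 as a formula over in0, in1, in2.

~((~(in0 ^ (~(in1 | (~(in1 ^ (~(in1 | in0)))))))) & in1)

t1 = ~(in1 | in0)
t2 = ~(in1 ^ t1) = ~(in1 ^ (~(in1 | in0)))
t3 = ~(in1 | t2) = ~(in1 | (~(in1 ^ (~(in1 | in0)))))
t4 = ~(in0 ^ t3) = ~(in0 ^ (~(in1 | (~(in1 ^ (~(in1 | in0)))))))
t5 = ~(t4 & in1) = ~((~(in0 ^ (~(in1 | (~(in1 ^ (~(in1 | in0)))))))) & in1)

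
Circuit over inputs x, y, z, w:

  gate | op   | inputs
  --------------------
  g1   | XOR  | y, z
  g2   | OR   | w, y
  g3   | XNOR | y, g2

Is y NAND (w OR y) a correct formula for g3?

g2 = w OR y
g3 = y XNOR g2 = y XNOR (w OR y)
At x=0, y=0, z=0, w=1: circuit gives 0, formula gives 1.

No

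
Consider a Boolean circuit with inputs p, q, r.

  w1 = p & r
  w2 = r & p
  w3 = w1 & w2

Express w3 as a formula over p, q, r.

(p & r) & (r & p)

w1 = p & r
w2 = r & p
w3 = w1 & w2 = (p & r) & (r & p)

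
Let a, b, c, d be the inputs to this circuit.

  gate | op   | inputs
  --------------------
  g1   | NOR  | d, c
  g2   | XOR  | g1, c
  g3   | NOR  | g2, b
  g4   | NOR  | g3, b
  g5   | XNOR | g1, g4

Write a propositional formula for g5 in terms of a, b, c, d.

(d NOR c) XNOR ((((d NOR c) XOR c) NOR b) NOR b)

g1 = d NOR c
g2 = g1 XOR c = (d NOR c) XOR c
g3 = g2 NOR b = ((d NOR c) XOR c) NOR b
g4 = g3 NOR b = (((d NOR c) XOR c) NOR b) NOR b
g5 = g1 XNOR g4 = (d NOR c) XNOR ((((d NOR c) XOR c) NOR b) NOR b)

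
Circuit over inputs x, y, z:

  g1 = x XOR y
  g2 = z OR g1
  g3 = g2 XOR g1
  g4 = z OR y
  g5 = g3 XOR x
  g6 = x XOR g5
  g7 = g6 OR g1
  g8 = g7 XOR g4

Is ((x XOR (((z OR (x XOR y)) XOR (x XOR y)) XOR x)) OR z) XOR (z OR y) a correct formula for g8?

No

g1 = x XOR y
g2 = z OR g1 = z OR (x XOR y)
g3 = g2 XOR g1 = (z OR (x XOR y)) XOR (x XOR y)
g4 = z OR y
g5 = g3 XOR x = ((z OR (x XOR y)) XOR (x XOR y)) XOR x
g6 = x XOR g5 = x XOR (((z OR (x XOR y)) XOR (x XOR y)) XOR x)
g7 = g6 OR g1 = (x XOR (((z OR (x XOR y)) XOR (x XOR y)) XOR x)) OR (x XOR y)
g8 = g7 XOR g4 = ((x XOR (((z OR (x XOR y)) XOR (x XOR y)) XOR x)) OR (x XOR y)) XOR (z OR y)
At x=0, y=1, z=0: circuit gives 0, formula gives 1.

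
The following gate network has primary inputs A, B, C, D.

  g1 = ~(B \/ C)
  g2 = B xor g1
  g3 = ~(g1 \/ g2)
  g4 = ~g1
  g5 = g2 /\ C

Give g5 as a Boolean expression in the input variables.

g1 = ~(B \/ C)
g2 = B xor g1 = B xor (~(B \/ C))
g5 = g2 /\ C = (B xor (~(B \/ C))) /\ C

(B xor (~(B \/ C))) /\ C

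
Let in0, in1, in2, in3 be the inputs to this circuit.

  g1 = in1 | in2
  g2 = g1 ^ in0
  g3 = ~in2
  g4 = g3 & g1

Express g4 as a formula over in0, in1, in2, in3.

~in2 & (in1 | in2)

g1 = in1 | in2
g3 = ~in2
g4 = g3 & g1 = ~in2 & (in1 | in2)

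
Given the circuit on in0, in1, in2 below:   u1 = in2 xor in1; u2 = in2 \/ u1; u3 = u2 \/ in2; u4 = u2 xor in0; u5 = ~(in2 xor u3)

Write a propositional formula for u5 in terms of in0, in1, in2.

u1 = in2 xor in1
u2 = in2 \/ u1 = in2 \/ (in2 xor in1)
u3 = u2 \/ in2 = (in2 \/ (in2 xor in1)) \/ in2
u5 = ~(in2 xor u3) = ~(in2 xor ((in2 \/ (in2 xor in1)) \/ in2))

~(in2 xor ((in2 \/ (in2 xor in1)) \/ in2))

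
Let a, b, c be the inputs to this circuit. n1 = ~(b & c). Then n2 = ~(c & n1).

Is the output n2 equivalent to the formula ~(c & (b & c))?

No

n1 = ~(b & c)
n2 = ~(c & n1) = ~(c & (~(b & c)))
At a=0, b=0, c=1: circuit gives 0, formula gives 1.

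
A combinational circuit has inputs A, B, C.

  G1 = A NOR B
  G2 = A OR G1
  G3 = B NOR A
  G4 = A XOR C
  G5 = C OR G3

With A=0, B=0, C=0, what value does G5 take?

1

G3 = 0 NOR 0 = 1
G5 = 0 OR 1 = 1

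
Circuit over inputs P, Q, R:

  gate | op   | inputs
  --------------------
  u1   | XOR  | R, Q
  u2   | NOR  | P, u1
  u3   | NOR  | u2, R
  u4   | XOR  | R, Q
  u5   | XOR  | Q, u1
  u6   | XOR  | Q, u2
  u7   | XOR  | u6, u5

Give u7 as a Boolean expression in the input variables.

u1 = R XOR Q
u2 = P NOR u1 = P NOR (R XOR Q)
u5 = Q XOR u1 = Q XOR (R XOR Q)
u6 = Q XOR u2 = Q XOR (P NOR (R XOR Q))
u7 = u6 XOR u5 = (Q XOR (P NOR (R XOR Q))) XOR (Q XOR (R XOR Q))

(Q XOR (P NOR (R XOR Q))) XOR (Q XOR (R XOR Q))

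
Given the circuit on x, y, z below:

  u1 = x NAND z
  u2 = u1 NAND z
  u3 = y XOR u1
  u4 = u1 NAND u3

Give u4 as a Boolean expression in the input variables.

u1 = x NAND z
u3 = y XOR u1 = y XOR (x NAND z)
u4 = u1 NAND u3 = (x NAND z) NAND (y XOR (x NAND z))

(x NAND z) NAND (y XOR (x NAND z))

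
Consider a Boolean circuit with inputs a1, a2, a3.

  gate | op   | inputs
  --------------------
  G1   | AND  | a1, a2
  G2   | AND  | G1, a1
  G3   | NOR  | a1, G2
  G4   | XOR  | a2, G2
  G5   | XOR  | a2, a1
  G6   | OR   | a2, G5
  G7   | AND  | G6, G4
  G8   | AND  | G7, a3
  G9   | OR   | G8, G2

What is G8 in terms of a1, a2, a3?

G1 = a1 AND a2
G2 = G1 AND a1 = (a1 AND a2) AND a1
G4 = a2 XOR G2 = a2 XOR ((a1 AND a2) AND a1)
G5 = a2 XOR a1
G6 = a2 OR G5 = a2 OR (a2 XOR a1)
G7 = G6 AND G4 = (a2 OR (a2 XOR a1)) AND (a2 XOR ((a1 AND a2) AND a1))
G8 = G7 AND a3 = ((a2 OR (a2 XOR a1)) AND (a2 XOR ((a1 AND a2) AND a1))) AND a3

((a2 OR (a2 XOR a1)) AND (a2 XOR ((a1 AND a2) AND a1))) AND a3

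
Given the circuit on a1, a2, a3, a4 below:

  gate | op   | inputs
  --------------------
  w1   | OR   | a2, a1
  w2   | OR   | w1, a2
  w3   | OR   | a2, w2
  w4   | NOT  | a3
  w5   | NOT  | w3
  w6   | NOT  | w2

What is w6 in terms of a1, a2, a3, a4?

w1 = a2 OR a1
w2 = w1 OR a2 = (a2 OR a1) OR a2
w6 = NOT w2 = NOT ((a2 OR a1) OR a2)

NOT ((a2 OR a1) OR a2)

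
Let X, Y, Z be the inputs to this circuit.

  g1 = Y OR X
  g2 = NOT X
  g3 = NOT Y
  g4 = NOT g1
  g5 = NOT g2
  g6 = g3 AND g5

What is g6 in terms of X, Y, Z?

NOT Y AND NOT NOT X

g2 = NOT X
g3 = NOT Y
g5 = NOT g2 = NOT NOT X
g6 = g3 AND g5 = NOT Y AND NOT NOT X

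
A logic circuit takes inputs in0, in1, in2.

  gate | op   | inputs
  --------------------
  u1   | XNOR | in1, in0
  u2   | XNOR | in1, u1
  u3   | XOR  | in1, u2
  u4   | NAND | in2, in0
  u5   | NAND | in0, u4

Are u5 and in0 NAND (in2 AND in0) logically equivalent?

No

u4 = in2 NAND in0
u5 = in0 NAND u4 = in0 NAND (in2 NAND in0)
At in0=1, in1=0, in2=0: circuit gives 0, formula gives 1.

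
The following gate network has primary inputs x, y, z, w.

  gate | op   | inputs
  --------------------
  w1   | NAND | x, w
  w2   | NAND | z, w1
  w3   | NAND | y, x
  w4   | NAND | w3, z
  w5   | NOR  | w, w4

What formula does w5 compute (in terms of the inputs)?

w3 = y NAND x
w4 = w3 NAND z = (y NAND x) NAND z
w5 = w NOR w4 = w NOR ((y NAND x) NAND z)

w NOR ((y NAND x) NAND z)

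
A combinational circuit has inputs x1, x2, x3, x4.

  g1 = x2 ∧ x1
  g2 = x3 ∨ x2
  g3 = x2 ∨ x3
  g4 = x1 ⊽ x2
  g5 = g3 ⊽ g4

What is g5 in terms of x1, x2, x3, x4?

(x2 ∨ x3) ⊽ (x1 ⊽ x2)

g3 = x2 ∨ x3
g4 = x1 ⊽ x2
g5 = g3 ⊽ g4 = (x2 ∨ x3) ⊽ (x1 ⊽ x2)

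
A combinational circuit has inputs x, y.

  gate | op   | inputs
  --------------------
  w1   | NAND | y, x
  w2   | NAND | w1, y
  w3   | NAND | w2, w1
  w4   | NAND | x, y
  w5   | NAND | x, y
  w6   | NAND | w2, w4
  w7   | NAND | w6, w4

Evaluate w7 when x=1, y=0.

1

w1 = 0 NAND 1 = 1
w2 = 1 NAND 0 = 1
w4 = 1 NAND 0 = 1
w6 = 1 NAND 1 = 0
w7 = 0 NAND 1 = 1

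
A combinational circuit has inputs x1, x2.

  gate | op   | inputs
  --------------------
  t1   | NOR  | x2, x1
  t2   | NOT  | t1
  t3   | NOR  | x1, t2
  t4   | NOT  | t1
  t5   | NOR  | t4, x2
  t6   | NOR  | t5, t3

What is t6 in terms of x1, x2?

(NOT (x2 NOR x1) NOR x2) NOR (x1 NOR NOT (x2 NOR x1))

t1 = x2 NOR x1
t2 = NOT t1 = NOT (x2 NOR x1)
t3 = x1 NOR t2 = x1 NOR NOT (x2 NOR x1)
t4 = NOT t1 = NOT (x2 NOR x1)
t5 = t4 NOR x2 = NOT (x2 NOR x1) NOR x2
t6 = t5 NOR t3 = (NOT (x2 NOR x1) NOR x2) NOR (x1 NOR NOT (x2 NOR x1))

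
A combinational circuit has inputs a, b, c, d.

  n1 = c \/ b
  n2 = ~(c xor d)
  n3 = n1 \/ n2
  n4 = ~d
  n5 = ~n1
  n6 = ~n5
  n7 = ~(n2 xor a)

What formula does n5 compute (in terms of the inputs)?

n1 = c \/ b
n5 = ~n1 = ~(c \/ b)

~(c \/ b)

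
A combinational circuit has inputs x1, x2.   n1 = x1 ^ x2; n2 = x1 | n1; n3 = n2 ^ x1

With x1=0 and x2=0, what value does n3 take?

0

n1 = 0 ^ 0 = 0
n2 = 0 | 0 = 0
n3 = 0 ^ 0 = 0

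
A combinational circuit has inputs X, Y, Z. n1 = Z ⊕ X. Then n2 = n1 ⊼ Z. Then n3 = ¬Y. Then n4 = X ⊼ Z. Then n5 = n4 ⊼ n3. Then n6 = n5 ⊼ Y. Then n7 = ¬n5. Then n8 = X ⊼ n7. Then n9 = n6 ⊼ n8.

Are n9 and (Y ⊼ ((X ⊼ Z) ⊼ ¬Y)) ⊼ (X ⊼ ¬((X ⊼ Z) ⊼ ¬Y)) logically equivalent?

n3 = ¬Y
n4 = X ⊼ Z
n5 = n4 ⊼ n3 = (X ⊼ Z) ⊼ ¬Y
n6 = n5 ⊼ Y = ((X ⊼ Z) ⊼ ¬Y) ⊼ Y
n7 = ¬n5 = ¬((X ⊼ Z) ⊼ ¬Y)
n8 = X ⊼ n7 = X ⊼ ¬((X ⊼ Z) ⊼ ¬Y)
n9 = n6 ⊼ n8 = (((X ⊼ Z) ⊼ ¬Y) ⊼ Y) ⊼ (X ⊼ ¬((X ⊼ Z) ⊼ ¬Y))
At X=0, Y=0, Z=0: circuit gives 0, formula gives 0.
At X=0, Y=1, Z=0: circuit gives 1, formula gives 1.
Agrees on all 8 inputs.

Yes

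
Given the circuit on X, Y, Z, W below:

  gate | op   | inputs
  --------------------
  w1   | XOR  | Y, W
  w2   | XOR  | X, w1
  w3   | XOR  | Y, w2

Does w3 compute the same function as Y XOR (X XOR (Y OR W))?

w1 = Y XOR W
w2 = X XOR w1 = X XOR (Y XOR W)
w3 = Y XOR w2 = Y XOR (X XOR (Y XOR W))
At X=0, Y=1, Z=0, W=1: circuit gives 1, formula gives 0.

No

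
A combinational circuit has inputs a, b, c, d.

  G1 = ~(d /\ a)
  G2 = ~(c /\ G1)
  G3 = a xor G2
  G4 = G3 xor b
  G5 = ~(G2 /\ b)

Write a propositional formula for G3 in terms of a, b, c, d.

a xor (~(c /\ (~(d /\ a))))

G1 = ~(d /\ a)
G2 = ~(c /\ G1) = ~(c /\ (~(d /\ a)))
G3 = a xor G2 = a xor (~(c /\ (~(d /\ a))))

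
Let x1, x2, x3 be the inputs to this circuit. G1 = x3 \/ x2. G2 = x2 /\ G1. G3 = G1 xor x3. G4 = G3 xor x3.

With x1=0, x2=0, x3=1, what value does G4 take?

1

G1 = 1 \/ 0 = 1
G3 = 1 xor 1 = 0
G4 = 0 xor 1 = 1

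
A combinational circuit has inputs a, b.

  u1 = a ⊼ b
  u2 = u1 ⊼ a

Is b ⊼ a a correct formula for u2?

u1 = a ⊼ b
u2 = u1 ⊼ a = (a ⊼ b) ⊼ a
At a=1, b=0: circuit gives 0, formula gives 1.

No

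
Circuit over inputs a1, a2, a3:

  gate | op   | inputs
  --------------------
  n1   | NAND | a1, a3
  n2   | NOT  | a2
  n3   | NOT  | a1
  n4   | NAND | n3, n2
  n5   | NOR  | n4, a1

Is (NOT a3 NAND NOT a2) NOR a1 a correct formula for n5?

n2 = NOT a2
n3 = NOT a1
n4 = n3 NAND n2 = NOT a1 NAND NOT a2
n5 = n4 NOR a1 = (NOT a1 NAND NOT a2) NOR a1
At a1=0, a2=0, a3=1: circuit gives 1, formula gives 0.

No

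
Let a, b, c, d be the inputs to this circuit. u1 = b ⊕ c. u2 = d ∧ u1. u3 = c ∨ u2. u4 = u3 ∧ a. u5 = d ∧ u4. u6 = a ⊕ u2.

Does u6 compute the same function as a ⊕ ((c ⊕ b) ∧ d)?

Yes

u1 = b ⊕ c
u2 = d ∧ u1 = d ∧ (b ⊕ c)
u6 = a ⊕ u2 = a ⊕ (d ∧ (b ⊕ c))
At a=0, b=0, c=0, d=0: circuit gives 0, formula gives 0.
At a=0, b=0, c=1, d=1: circuit gives 1, formula gives 1.
Agrees on all 16 inputs.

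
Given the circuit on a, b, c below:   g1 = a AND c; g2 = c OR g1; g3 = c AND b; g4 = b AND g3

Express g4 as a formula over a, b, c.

b AND (c AND b)

g3 = c AND b
g4 = b AND g3 = b AND (c AND b)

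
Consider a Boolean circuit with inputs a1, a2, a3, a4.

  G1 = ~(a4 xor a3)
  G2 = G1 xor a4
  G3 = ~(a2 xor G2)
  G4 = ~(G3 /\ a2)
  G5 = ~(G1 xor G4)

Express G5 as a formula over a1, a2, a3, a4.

~((~(a4 xor a3)) xor (~((~(a2 xor ((~(a4 xor a3)) xor a4))) /\ a2)))

G1 = ~(a4 xor a3)
G2 = G1 xor a4 = (~(a4 xor a3)) xor a4
G3 = ~(a2 xor G2) = ~(a2 xor ((~(a4 xor a3)) xor a4))
G4 = ~(G3 /\ a2) = ~((~(a2 xor ((~(a4 xor a3)) xor a4))) /\ a2)
G5 = ~(G1 xor G4) = ~((~(a4 xor a3)) xor (~((~(a2 xor ((~(a4 xor a3)) xor a4))) /\ a2)))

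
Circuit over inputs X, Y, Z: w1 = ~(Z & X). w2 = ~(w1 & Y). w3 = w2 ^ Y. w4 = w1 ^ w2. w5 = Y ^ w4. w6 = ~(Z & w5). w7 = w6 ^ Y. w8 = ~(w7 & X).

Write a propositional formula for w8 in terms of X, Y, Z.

~(((~(Z & (Y ^ ((~(Z & X)) ^ (~((~(Z & X)) & Y)))))) ^ Y) & X)

w1 = ~(Z & X)
w2 = ~(w1 & Y) = ~((~(Z & X)) & Y)
w4 = w1 ^ w2 = (~(Z & X)) ^ (~((~(Z & X)) & Y))
w5 = Y ^ w4 = Y ^ ((~(Z & X)) ^ (~((~(Z & X)) & Y)))
w6 = ~(Z & w5) = ~(Z & (Y ^ ((~(Z & X)) ^ (~((~(Z & X)) & Y)))))
w7 = w6 ^ Y = (~(Z & (Y ^ ((~(Z & X)) ^ (~((~(Z & X)) & Y)))))) ^ Y
w8 = ~(w7 & X) = ~(((~(Z & (Y ^ ((~(Z & X)) ^ (~((~(Z & X)) & Y)))))) ^ Y) & X)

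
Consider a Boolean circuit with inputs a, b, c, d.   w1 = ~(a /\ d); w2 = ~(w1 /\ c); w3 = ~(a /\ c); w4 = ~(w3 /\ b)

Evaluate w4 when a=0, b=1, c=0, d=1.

w3 = ~(0 /\ 0) = 1
w4 = ~(1 /\ 1) = 0

0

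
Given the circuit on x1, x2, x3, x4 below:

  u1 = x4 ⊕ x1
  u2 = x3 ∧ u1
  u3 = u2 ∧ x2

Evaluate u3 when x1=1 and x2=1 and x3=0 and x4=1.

u1 = 1 ⊕ 1 = 0
u2 = 0 ∧ 0 = 0
u3 = 0 ∧ 1 = 0

0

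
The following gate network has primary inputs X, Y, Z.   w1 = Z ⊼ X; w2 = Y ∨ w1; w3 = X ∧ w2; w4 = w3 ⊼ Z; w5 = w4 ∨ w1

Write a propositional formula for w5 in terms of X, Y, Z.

((X ∧ (Y ∨ (Z ⊼ X))) ⊼ Z) ∨ (Z ⊼ X)

w1 = Z ⊼ X
w2 = Y ∨ w1 = Y ∨ (Z ⊼ X)
w3 = X ∧ w2 = X ∧ (Y ∨ (Z ⊼ X))
w4 = w3 ⊼ Z = (X ∧ (Y ∨ (Z ⊼ X))) ⊼ Z
w5 = w4 ∨ w1 = ((X ∧ (Y ∨ (Z ⊼ X))) ⊼ Z) ∨ (Z ⊼ X)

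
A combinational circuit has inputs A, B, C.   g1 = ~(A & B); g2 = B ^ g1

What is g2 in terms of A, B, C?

B ^ (~(A & B))

g1 = ~(A & B)
g2 = B ^ g1 = B ^ (~(A & B))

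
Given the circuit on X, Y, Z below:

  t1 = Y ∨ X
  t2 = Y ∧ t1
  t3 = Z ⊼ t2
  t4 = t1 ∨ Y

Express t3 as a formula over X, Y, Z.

t1 = Y ∨ X
t2 = Y ∧ t1 = Y ∧ (Y ∨ X)
t3 = Z ⊼ t2 = Z ⊼ (Y ∧ (Y ∨ X))

Z ⊼ (Y ∧ (Y ∨ X))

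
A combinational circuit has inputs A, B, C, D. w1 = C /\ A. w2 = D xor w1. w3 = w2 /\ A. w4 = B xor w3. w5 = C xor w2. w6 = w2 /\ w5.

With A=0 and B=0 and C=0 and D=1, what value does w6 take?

1

w1 = 0 /\ 0 = 0
w2 = 1 xor 0 = 1
w5 = 0 xor 1 = 1
w6 = 1 /\ 1 = 1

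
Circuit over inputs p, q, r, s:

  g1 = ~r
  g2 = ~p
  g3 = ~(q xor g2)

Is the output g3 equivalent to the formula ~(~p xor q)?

g2 = ~p
g3 = ~(q xor g2) = ~(q xor ~p)
At p=0, q=0, r=0, s=0: circuit gives 0, formula gives 0.
At p=0, q=1, r=0, s=0: circuit gives 1, formula gives 1.
Agrees on all 16 inputs.

Yes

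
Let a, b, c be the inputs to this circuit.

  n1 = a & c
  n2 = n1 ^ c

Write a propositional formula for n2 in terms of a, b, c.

(a & c) ^ c

n1 = a & c
n2 = n1 ^ c = (a & c) ^ c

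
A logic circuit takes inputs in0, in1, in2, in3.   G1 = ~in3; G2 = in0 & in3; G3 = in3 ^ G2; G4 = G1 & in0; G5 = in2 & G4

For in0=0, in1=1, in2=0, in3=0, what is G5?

G1 = ~0 = 1
G4 = 1 & 0 = 0
G5 = 0 & 0 = 0

0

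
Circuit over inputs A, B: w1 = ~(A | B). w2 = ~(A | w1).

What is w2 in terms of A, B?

~(A | (~(A | B)))

w1 = ~(A | B)
w2 = ~(A | w1) = ~(A | (~(A | B)))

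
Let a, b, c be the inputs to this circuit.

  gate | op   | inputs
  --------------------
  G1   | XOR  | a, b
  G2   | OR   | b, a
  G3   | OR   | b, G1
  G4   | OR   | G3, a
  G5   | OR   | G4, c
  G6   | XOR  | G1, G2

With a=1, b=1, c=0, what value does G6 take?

G1 = 1 XOR 1 = 0
G2 = 1 OR 1 = 1
G6 = 0 XOR 1 = 1

1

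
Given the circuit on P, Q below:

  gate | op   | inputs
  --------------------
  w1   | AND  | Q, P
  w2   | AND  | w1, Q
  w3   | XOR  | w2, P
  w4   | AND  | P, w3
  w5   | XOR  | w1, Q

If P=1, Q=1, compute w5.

0

w1 = 1 AND 1 = 1
w5 = 1 XOR 1 = 0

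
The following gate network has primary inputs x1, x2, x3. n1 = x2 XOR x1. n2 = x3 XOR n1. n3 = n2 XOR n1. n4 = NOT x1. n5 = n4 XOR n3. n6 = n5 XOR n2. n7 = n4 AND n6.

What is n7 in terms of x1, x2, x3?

n1 = x2 XOR x1
n2 = x3 XOR n1 = x3 XOR (x2 XOR x1)
n3 = n2 XOR n1 = (x3 XOR (x2 XOR x1)) XOR (x2 XOR x1)
n4 = NOT x1
n5 = n4 XOR n3 = NOT x1 XOR ((x3 XOR (x2 XOR x1)) XOR (x2 XOR x1))
n6 = n5 XOR n2 = (NOT x1 XOR ((x3 XOR (x2 XOR x1)) XOR (x2 XOR x1))) XOR (x3 XOR (x2 XOR x1))
n7 = n4 AND n6 = NOT x1 AND ((NOT x1 XOR ((x3 XOR (x2 XOR x1)) XOR (x2 XOR x1))) XOR (x3 XOR (x2 XOR x1)))

NOT x1 AND ((NOT x1 XOR ((x3 XOR (x2 XOR x1)) XOR (x2 XOR x1))) XOR (x3 XOR (x2 XOR x1)))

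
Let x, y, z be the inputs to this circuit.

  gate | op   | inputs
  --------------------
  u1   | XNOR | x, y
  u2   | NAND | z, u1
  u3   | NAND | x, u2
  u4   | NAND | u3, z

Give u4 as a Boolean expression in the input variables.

u1 = x XNOR y
u2 = z NAND u1 = z NAND (x XNOR y)
u3 = x NAND u2 = x NAND (z NAND (x XNOR y))
u4 = u3 NAND z = (x NAND (z NAND (x XNOR y))) NAND z

(x NAND (z NAND (x XNOR y))) NAND z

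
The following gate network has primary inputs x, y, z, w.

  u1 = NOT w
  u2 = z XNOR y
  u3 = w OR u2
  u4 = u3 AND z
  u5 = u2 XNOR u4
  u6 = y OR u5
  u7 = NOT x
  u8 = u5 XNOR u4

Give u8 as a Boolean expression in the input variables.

((z XNOR y) XNOR ((w OR (z XNOR y)) AND z)) XNOR ((w OR (z XNOR y)) AND z)

u2 = z XNOR y
u3 = w OR u2 = w OR (z XNOR y)
u4 = u3 AND z = (w OR (z XNOR y)) AND z
u5 = u2 XNOR u4 = (z XNOR y) XNOR ((w OR (z XNOR y)) AND z)
u8 = u5 XNOR u4 = ((z XNOR y) XNOR ((w OR (z XNOR y)) AND z)) XNOR ((w OR (z XNOR y)) AND z)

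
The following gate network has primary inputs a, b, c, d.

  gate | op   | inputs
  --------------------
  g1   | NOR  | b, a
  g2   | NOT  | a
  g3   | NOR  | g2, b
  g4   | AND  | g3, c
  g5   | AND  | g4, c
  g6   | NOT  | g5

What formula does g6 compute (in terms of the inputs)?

NOT (((NOT a NOR b) AND c) AND c)

g2 = NOT a
g3 = g2 NOR b = NOT a NOR b
g4 = g3 AND c = (NOT a NOR b) AND c
g5 = g4 AND c = ((NOT a NOR b) AND c) AND c
g6 = NOT g5 = NOT (((NOT a NOR b) AND c) AND c)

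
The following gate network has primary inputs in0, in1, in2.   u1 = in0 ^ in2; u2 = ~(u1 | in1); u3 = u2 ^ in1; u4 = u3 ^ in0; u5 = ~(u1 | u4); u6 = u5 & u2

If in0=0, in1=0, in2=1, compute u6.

0

u1 = 0 ^ 1 = 1
u2 = ~(1 | 0) = 0
u3 = 0 ^ 0 = 0
u4 = 0 ^ 0 = 0
u5 = ~(1 | 0) = 0
u6 = 0 & 0 = 0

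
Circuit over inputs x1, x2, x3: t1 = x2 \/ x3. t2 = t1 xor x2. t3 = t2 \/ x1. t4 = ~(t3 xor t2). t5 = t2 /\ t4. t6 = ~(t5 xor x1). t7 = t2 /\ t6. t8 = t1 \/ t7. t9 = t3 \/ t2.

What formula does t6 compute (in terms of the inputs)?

~((((x2 \/ x3) xor x2) /\ (~((((x2 \/ x3) xor x2) \/ x1) xor ((x2 \/ x3) xor x2)))) xor x1)

t1 = x2 \/ x3
t2 = t1 xor x2 = (x2 \/ x3) xor x2
t3 = t2 \/ x1 = ((x2 \/ x3) xor x2) \/ x1
t4 = ~(t3 xor t2) = ~((((x2 \/ x3) xor x2) \/ x1) xor ((x2 \/ x3) xor x2))
t5 = t2 /\ t4 = ((x2 \/ x3) xor x2) /\ (~((((x2 \/ x3) xor x2) \/ x1) xor ((x2 \/ x3) xor x2)))
t6 = ~(t5 xor x1) = ~((((x2 \/ x3) xor x2) /\ (~((((x2 \/ x3) xor x2) \/ x1) xor ((x2 \/ x3) xor x2)))) xor x1)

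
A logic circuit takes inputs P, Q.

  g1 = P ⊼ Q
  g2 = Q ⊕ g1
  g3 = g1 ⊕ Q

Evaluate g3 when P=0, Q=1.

g1 = 0 ⊼ 1 = 1
g3 = 1 ⊕ 1 = 0

0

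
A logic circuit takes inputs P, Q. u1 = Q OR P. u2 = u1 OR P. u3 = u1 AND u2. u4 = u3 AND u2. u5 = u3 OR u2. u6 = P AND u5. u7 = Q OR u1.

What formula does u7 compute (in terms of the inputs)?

u1 = Q OR P
u7 = Q OR u1 = Q OR (Q OR P)

Q OR (Q OR P)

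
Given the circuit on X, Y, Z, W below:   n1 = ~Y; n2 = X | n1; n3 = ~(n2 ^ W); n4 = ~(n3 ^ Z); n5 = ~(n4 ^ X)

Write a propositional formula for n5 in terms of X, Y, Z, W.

~((~((~((X | ~Y) ^ W)) ^ Z)) ^ X)

n1 = ~Y
n2 = X | n1 = X | ~Y
n3 = ~(n2 ^ W) = ~((X | ~Y) ^ W)
n4 = ~(n3 ^ Z) = ~((~((X | ~Y) ^ W)) ^ Z)
n5 = ~(n4 ^ X) = ~((~((~((X | ~Y) ^ W)) ^ Z)) ^ X)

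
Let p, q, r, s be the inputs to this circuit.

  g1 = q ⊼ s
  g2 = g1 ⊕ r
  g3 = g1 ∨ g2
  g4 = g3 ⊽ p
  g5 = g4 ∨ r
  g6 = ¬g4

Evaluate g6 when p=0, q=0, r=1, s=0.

1

g1 = 0 ⊼ 0 = 1
g2 = 1 ⊕ 1 = 0
g3 = 1 ∨ 0 = 1
g4 = 1 ⊽ 0 = 0
g6 = ¬0 = 1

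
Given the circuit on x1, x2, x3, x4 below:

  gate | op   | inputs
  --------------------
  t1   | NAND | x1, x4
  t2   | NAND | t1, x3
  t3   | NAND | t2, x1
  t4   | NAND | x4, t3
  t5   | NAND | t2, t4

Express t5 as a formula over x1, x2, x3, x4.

((x1 NAND x4) NAND x3) NAND (x4 NAND (((x1 NAND x4) NAND x3) NAND x1))

t1 = x1 NAND x4
t2 = t1 NAND x3 = (x1 NAND x4) NAND x3
t3 = t2 NAND x1 = ((x1 NAND x4) NAND x3) NAND x1
t4 = x4 NAND t3 = x4 NAND (((x1 NAND x4) NAND x3) NAND x1)
t5 = t2 NAND t4 = ((x1 NAND x4) NAND x3) NAND (x4 NAND (((x1 NAND x4) NAND x3) NAND x1))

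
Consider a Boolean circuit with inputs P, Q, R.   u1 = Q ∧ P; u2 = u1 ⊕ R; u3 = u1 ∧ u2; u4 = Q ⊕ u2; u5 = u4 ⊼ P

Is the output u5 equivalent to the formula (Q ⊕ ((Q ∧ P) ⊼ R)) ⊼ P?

No

u1 = Q ∧ P
u2 = u1 ⊕ R = (Q ∧ P) ⊕ R
u4 = Q ⊕ u2 = Q ⊕ ((Q ∧ P) ⊕ R)
u5 = u4 ⊼ P = (Q ⊕ ((Q ∧ P) ⊕ R)) ⊼ P
At P=1, Q=0, R=0: circuit gives 1, formula gives 0.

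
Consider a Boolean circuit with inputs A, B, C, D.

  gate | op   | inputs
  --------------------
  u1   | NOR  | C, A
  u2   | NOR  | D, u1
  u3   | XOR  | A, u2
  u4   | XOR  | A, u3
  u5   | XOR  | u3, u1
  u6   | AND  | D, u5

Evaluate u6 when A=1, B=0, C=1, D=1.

1

u1 = 1 NOR 1 = 0
u2 = 1 NOR 0 = 0
u3 = 1 XOR 0 = 1
u5 = 1 XOR 0 = 1
u6 = 1 AND 1 = 1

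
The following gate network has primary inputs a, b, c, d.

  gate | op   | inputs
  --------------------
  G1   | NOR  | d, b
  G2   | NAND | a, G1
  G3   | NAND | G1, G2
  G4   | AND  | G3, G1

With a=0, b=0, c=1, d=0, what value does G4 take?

0

G1 = 0 NOR 0 = 1
G2 = 0 NAND 1 = 1
G3 = 1 NAND 1 = 0
G4 = 0 AND 1 = 0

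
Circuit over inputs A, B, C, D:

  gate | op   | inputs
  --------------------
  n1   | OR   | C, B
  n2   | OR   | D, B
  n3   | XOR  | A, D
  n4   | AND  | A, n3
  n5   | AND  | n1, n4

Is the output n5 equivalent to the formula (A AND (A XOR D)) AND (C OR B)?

Yes

n1 = C OR B
n3 = A XOR D
n4 = A AND n3 = A AND (A XOR D)
n5 = n1 AND n4 = (C OR B) AND (A AND (A XOR D))
At A=0, B=0, C=0, D=0: circuit gives 0, formula gives 0.
At A=1, B=0, C=1, D=0: circuit gives 1, formula gives 1.
Agrees on all 16 inputs.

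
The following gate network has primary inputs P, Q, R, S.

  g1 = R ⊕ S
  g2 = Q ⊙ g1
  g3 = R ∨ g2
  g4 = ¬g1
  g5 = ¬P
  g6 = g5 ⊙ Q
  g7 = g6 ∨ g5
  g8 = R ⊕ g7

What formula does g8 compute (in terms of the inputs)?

R ⊕ ((¬P ⊙ Q) ∨ ¬P)

g5 = ¬P
g6 = g5 ⊙ Q = ¬P ⊙ Q
g7 = g6 ∨ g5 = (¬P ⊙ Q) ∨ ¬P
g8 = R ⊕ g7 = R ⊕ ((¬P ⊙ Q) ∨ ¬P)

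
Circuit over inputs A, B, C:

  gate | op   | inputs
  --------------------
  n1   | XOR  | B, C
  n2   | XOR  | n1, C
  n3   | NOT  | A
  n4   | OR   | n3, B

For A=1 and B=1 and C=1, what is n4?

n3 = NOT 1 = 0
n4 = 0 OR 1 = 1

1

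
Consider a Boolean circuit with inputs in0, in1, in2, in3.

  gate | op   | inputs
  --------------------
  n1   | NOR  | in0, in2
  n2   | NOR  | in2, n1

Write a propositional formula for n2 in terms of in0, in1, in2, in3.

in2 NOR (in0 NOR in2)

n1 = in0 NOR in2
n2 = in2 NOR n1 = in2 NOR (in0 NOR in2)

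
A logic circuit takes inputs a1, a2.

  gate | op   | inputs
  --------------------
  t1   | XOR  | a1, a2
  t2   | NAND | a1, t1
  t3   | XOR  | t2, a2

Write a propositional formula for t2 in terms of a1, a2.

t1 = a1 XOR a2
t2 = a1 NAND t1 = a1 NAND (a1 XOR a2)

a1 NAND (a1 XOR a2)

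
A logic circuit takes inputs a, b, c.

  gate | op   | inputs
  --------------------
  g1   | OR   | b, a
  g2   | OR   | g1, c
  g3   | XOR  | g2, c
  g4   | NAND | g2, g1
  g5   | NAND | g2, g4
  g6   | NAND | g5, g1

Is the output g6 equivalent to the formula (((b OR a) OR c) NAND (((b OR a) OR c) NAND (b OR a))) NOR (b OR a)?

No

g1 = b OR a
g2 = g1 OR c = (b OR a) OR c
g4 = g2 NAND g1 = ((b OR a) OR c) NAND (b OR a)
g5 = g2 NAND g4 = ((b OR a) OR c) NAND (((b OR a) OR c) NAND (b OR a))
g6 = g5 NAND g1 = (((b OR a) OR c) NAND (((b OR a) OR c) NAND (b OR a))) NAND (b OR a)
At a=0, b=0, c=0: circuit gives 1, formula gives 0.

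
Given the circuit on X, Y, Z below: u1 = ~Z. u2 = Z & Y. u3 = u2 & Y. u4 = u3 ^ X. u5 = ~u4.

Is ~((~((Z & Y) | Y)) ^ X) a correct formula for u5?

No

u2 = Z & Y
u3 = u2 & Y = (Z & Y) & Y
u4 = u3 ^ X = ((Z & Y) & Y) ^ X
u5 = ~u4 = ~(((Z & Y) & Y) ^ X)
At X=0, Y=0, Z=0: circuit gives 1, formula gives 0.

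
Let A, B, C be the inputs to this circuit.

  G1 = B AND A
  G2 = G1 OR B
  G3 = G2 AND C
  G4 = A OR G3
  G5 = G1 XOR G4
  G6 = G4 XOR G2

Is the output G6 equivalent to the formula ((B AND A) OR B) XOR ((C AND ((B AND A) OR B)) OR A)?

G1 = B AND A
G2 = G1 OR B = (B AND A) OR B
G3 = G2 AND C = ((B AND A) OR B) AND C
G4 = A OR G3 = A OR (((B AND A) OR B) AND C)
G6 = G4 XOR G2 = (A OR (((B AND A) OR B) AND C)) XOR ((B AND A) OR B)
At A=0, B=0, C=0: circuit gives 0, formula gives 0.
At A=0, B=1, C=0: circuit gives 1, formula gives 1.
Agrees on all 8 inputs.

Yes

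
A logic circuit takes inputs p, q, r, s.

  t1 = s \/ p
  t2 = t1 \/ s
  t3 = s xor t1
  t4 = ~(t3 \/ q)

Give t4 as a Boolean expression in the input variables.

~((s xor (s \/ p)) \/ q)

t1 = s \/ p
t3 = s xor t1 = s xor (s \/ p)
t4 = ~(t3 \/ q) = ~((s xor (s \/ p)) \/ q)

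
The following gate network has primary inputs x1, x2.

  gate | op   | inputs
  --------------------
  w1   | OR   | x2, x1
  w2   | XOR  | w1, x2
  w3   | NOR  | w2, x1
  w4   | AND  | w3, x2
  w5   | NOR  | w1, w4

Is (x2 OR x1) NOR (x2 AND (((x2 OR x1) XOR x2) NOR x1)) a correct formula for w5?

w1 = x2 OR x1
w2 = w1 XOR x2 = (x2 OR x1) XOR x2
w3 = w2 NOR x1 = ((x2 OR x1) XOR x2) NOR x1
w4 = w3 AND x2 = (((x2 OR x1) XOR x2) NOR x1) AND x2
w5 = w1 NOR w4 = (x2 OR x1) NOR ((((x2 OR x1) XOR x2) NOR x1) AND x2)
At x1=0, x2=1: circuit gives 0, formula gives 0.
At x1=0, x2=0: circuit gives 1, formula gives 1.
Agrees on all 4 inputs.

Yes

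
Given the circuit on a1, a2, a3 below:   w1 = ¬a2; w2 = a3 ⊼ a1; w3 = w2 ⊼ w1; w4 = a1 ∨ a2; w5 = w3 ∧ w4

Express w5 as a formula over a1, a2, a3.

((a3 ⊼ a1) ⊼ ¬a2) ∧ (a1 ∨ a2)

w1 = ¬a2
w2 = a3 ⊼ a1
w3 = w2 ⊼ w1 = (a3 ⊼ a1) ⊼ ¬a2
w4 = a1 ∨ a2
w5 = w3 ∧ w4 = ((a3 ⊼ a1) ⊼ ¬a2) ∧ (a1 ∨ a2)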